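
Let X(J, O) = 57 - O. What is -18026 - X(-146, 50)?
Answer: -18033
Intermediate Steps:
-18026 - X(-146, 50) = -18026 - (57 - 1*50) = -18026 - (57 - 50) = -18026 - 1*7 = -18026 - 7 = -18033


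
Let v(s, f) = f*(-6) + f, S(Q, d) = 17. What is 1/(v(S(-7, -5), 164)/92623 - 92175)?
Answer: -92623/8537525845 ≈ -1.0849e-5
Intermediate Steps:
v(s, f) = -5*f (v(s, f) = -6*f + f = -5*f)
1/(v(S(-7, -5), 164)/92623 - 92175) = 1/(-5*164/92623 - 92175) = 1/(-820*1/92623 - 92175) = 1/(-820/92623 - 92175) = 1/(-8537525845/92623) = -92623/8537525845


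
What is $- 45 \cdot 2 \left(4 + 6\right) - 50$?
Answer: $-950$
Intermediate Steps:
$- 45 \cdot 2 \left(4 + 6\right) - 50 = - 45 \cdot 2 \cdot 10 - 50 = \left(-45\right) 20 - 50 = -900 - 50 = -950$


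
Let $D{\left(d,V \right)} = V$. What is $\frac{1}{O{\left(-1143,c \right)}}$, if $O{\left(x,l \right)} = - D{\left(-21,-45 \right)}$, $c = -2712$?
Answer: $\frac{1}{45} \approx 0.022222$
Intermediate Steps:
$O{\left(x,l \right)} = 45$ ($O{\left(x,l \right)} = \left(-1\right) \left(-45\right) = 45$)
$\frac{1}{O{\left(-1143,c \right)}} = \frac{1}{45}$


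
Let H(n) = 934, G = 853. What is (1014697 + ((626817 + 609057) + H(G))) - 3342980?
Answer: -1091475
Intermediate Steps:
(1014697 + ((626817 + 609057) + H(G))) - 3342980 = (1014697 + ((626817 + 609057) + 934)) - 3342980 = (1014697 + (1235874 + 934)) - 3342980 = (1014697 + 1236808) - 3342980 = 2251505 - 3342980 = -1091475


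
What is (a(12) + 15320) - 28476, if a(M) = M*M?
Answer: -13012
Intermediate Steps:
a(M) = M²
(a(12) + 15320) - 28476 = (12² + 15320) - 28476 = (144 + 15320) - 28476 = 15464 - 28476 = -13012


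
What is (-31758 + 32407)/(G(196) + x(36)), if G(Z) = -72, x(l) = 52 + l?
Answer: 649/16 ≈ 40.563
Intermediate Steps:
(-31758 + 32407)/(G(196) + x(36)) = (-31758 + 32407)/(-72 + (52 + 36)) = 649/(-72 + 88) = 649/16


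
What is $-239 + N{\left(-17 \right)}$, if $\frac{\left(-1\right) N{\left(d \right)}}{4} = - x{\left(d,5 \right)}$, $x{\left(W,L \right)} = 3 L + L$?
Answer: $-159$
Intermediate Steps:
$x{\left(W,L \right)} = 4 L$
$N{\left(d \right)} = 80$ ($N{\left(d \right)} = - 4 \left(- 4 \cdot 5\right) = - 4 \left(\left(-1\right) 20\right) = \left(-4\right) \left(-20\right) = 80$)
$-239 + N{\left(-17 \right)} = -239 + 80 = -159$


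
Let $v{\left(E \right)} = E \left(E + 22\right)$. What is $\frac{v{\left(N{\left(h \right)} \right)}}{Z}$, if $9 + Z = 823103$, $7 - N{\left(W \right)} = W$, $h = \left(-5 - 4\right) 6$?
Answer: $\frac{5063}{823094} \approx 0.0061512$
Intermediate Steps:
$h = -54$ ($h = \left(-9\right) 6 = -54$)
$N{\left(W \right)} = 7 - W$
$v{\left(E \right)} = E \left(22 + E\right)$
$Z = 823094$ ($Z = -9 + 823103 = 823094$)
$\frac{v{\left(N{\left(h \right)} \right)}}{Z} = \frac{\left(7 - -54\right) \left(22 + \left(7 - -54\right)\right)}{823094} = \left(7 + 54\right) \left(22 + \left(7 + 54\right)\right) \frac{1}{823094} = 61 \left(22 + 61\right) \frac{1}{823094} = 61 \cdot 83 \cdot \frac{1}{823094} = 5063 \cdot \frac{1}{823094} = \frac{5063}{823094}$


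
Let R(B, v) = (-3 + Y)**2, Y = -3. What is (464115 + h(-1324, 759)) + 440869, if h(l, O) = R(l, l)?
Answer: 905020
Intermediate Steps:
R(B, v) = 36 (R(B, v) = (-3 - 3)**2 = (-6)**2 = 36)
h(l, O) = 36
(464115 + h(-1324, 759)) + 440869 = (464115 + 36) + 440869 = 464151 + 440869 = 905020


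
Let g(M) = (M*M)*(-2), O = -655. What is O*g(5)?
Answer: 32750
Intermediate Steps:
g(M) = -2*M² (g(M) = M²*(-2) = -2*M²)
O*g(5) = -(-1310)*5² = -(-1310)*25 = -655*(-50) = 32750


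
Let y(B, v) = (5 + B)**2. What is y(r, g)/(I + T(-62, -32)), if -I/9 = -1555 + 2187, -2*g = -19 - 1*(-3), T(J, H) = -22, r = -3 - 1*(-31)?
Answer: -1089/5710 ≈ -0.19072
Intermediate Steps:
r = 28 (r = -3 + 31 = 28)
g = 8 (g = -(-19 - 1*(-3))/2 = -(-19 + 3)/2 = -1/2*(-16) = 8)
I = -5688 (I = -9*(-1555 + 2187) = -9*632 = -5688)
y(r, g)/(I + T(-62, -32)) = (5 + 28)**2/(-5688 - 22) = 33**2/(-5710) = 1089*(-1/5710) = -1089/5710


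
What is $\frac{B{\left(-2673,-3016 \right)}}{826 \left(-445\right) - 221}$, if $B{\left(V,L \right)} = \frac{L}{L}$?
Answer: $- \frac{1}{367791} \approx -2.7189 \cdot 10^{-6}$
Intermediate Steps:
$B{\left(V,L \right)} = 1$
$\frac{B{\left(-2673,-3016 \right)}}{826 \left(-445\right) - 221} = 1 \frac{1}{826 \left(-445\right) - 221} = 1 \frac{1}{-367570 - 221} = 1 \frac{1}{-367791} = 1 \left(- \frac{1}{367791}\right) = - \frac{1}{367791}$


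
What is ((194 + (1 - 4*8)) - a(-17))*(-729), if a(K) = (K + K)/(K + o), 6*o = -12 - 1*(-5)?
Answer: -12803427/109 ≈ -1.1746e+5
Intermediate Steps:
o = -7/6 (o = (-12 - 1*(-5))/6 = (-12 + 5)/6 = (⅙)*(-7) = -7/6 ≈ -1.1667)
a(K) = 2*K/(-7/6 + K) (a(K) = (K + K)/(K - 7/6) = (2*K)/(-7/6 + K) = 2*K/(-7/6 + K))
((194 + (1 - 4*8)) - a(-17))*(-729) = ((194 + (1 - 4*8)) - 12*(-17)/(-7 + 6*(-17)))*(-729) = ((194 + (1 - 32)) - 12*(-17)/(-7 - 102))*(-729) = ((194 - 31) - 12*(-17)/(-109))*(-729) = (163 - 12*(-17)*(-1)/109)*(-729) = (163 - 1*204/109)*(-729) = (163 - 204/109)*(-729) = (17563/109)*(-729) = -12803427/109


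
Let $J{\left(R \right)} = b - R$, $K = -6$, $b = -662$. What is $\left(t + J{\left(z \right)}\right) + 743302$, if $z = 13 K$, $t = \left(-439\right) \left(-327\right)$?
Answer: $886271$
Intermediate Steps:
$t = 143553$
$z = -78$ ($z = 13 \left(-6\right) = -78$)
$J{\left(R \right)} = -662 - R$
$\left(t + J{\left(z \right)}\right) + 743302 = \left(143553 - 584\right) + 743302 = 142969 + 743302 = 886271$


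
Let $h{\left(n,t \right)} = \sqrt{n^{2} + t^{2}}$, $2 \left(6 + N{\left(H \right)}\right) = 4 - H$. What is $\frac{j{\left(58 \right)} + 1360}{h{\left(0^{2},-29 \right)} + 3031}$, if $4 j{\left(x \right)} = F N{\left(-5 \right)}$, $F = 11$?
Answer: $\frac{10847}{24480} \approx 0.4431$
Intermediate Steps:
$N{\left(H \right)} = -4 - \frac{H}{2}$ ($N{\left(H \right)} = -6 + \frac{4 - H}{2} = -6 - \left(-2 + \frac{H}{2}\right) = -4 - \frac{H}{2}$)
$j{\left(x \right)} = - \frac{33}{8}$ ($j{\left(x \right)} = \frac{11 \left(-4 - - \frac{5}{2}\right)}{4} = \frac{11 \left(-4 + \frac{5}{2}\right)}{4} = \frac{11 \left(- \frac{3}{2}\right)}{4} = \frac{1}{4} \left(- \frac{33}{2}\right) = - \frac{33}{8}$)
$\frac{j{\left(58 \right)} + 1360}{h{\left(0^{2},-29 \right)} + 3031} = \frac{- \frac{33}{8} + 1360}{\sqrt{\left(0^{2}\right)^{2} + \left(-29\right)^{2}} + 3031} = \frac{10847}{8 \left(\sqrt{0^{2} + 841} + 3031\right)} = \frac{10847}{8 \left(\sqrt{0 + 841} + 3031\right)} = \frac{10847}{8 \left(\sqrt{841} + 3031\right)} = \frac{10847}{8 \left(29 + 3031\right)} = \frac{10847}{8 \cdot 3060} = \frac{10847}{8} \cdot \frac{1}{3060} = \frac{10847}{24480}$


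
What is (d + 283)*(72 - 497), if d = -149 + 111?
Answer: -104125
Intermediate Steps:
d = -38
(d + 283)*(72 - 497) = (-38 + 283)*(72 - 497) = 245*(-425) = -104125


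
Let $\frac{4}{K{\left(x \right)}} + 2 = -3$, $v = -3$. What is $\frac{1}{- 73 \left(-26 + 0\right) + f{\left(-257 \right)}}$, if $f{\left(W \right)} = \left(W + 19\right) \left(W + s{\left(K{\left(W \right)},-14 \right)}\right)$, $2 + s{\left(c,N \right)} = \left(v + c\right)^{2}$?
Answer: $\frac{25}{1502582} \approx 1.6638 \cdot 10^{-5}$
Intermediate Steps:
$K{\left(x \right)} = - \frac{4}{5}$ ($K{\left(x \right)} = \frac{4}{-2 - 3} = \frac{4}{-5} = 4 \left(- \frac{1}{5}\right) = - \frac{4}{5}$)
$s{\left(c,N \right)} = -2 + \left(-3 + c\right)^{2}$
$f{\left(W \right)} = \left(19 + W\right) \left(\frac{311}{25} + W\right)$ ($f{\left(W \right)} = \left(W + 19\right) \left(W - \left(2 - \left(-3 - \frac{4}{5}\right)^{2}\right)\right) = \left(19 + W\right) \left(W - \left(2 - \left(- \frac{19}{5}\right)^{2}\right)\right) = \left(19 + W\right) \left(W + \left(-2 + \frac{361}{25}\right)\right) = \left(19 + W\right) \left(W + \frac{311}{25}\right) = \left(19 + W\right) \left(\frac{311}{25} + W\right)$)
$\frac{1}{- 73 \left(-26 + 0\right) + f{\left(-257 \right)}} = \frac{1}{- 73 \left(-26 + 0\right) + \left(\frac{5909}{25} + \left(-257\right)^{2} + \frac{786}{25} \left(-257\right)\right)} = \frac{1}{\left(-73\right) \left(-26\right) + \left(\frac{5909}{25} + 66049 - \frac{202002}{25}\right)} = \frac{1}{1898 + \frac{1455132}{25}} = \frac{1}{\frac{1502582}{25}} = \frac{25}{1502582}$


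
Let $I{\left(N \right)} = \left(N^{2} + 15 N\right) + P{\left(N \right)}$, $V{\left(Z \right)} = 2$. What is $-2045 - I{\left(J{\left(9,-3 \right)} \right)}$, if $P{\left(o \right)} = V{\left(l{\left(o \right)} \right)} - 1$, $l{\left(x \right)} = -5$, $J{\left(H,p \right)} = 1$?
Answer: $-2062$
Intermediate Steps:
$P{\left(o \right)} = 1$ ($P{\left(o \right)} = 2 - 1 = 1$)
$I{\left(N \right)} = 1 + N^{2} + 15 N$ ($I{\left(N \right)} = \left(N^{2} + 15 N\right) + 1 = 1 + N^{2} + 15 N$)
$-2045 - I{\left(J{\left(9,-3 \right)} \right)} = -2045 - \left(1 + 1^{2} + 15 \cdot 1\right) = -2045 - \left(1 + 1 + 15\right) = -2045 - 17 = -2062$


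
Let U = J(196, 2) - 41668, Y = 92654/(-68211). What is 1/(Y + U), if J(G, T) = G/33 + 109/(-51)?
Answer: -1159587/48314837323 ≈ -2.4001e-5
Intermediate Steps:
J(G, T) = -109/51 + G/33 (J(G, T) = G*(1/33) + 109*(-1/51) = G/33 - 109/51 = -109/51 + G/33)
Y = -92654/68211 (Y = 92654*(-1/68211) = -92654/68211 ≈ -1.3583)
U = -7791205/187 (U = (-109/51 + (1/33)*196) - 41668 = (-109/51 + 196/33) - 41668 = 711/187 - 41668 = -7791205/187 ≈ -41664.)
1/(Y + U) = 1/(-92654/68211 - 7791205/187) = 1/(-48314837323/1159587) = -1159587/48314837323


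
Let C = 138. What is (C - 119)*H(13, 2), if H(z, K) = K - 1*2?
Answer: 0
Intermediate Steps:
H(z, K) = -2 + K (H(z, K) = K - 2 = -2 + K)
(C - 119)*H(13, 2) = (138 - 119)*(-2 + 2) = 19*0 = 0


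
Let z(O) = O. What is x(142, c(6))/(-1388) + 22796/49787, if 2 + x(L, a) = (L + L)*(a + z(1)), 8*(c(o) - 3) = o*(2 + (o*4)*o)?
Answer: -393273434/17276089 ≈ -22.764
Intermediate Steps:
c(o) = 3 + o*(2 + 4*o²)/8 (c(o) = 3 + (o*(2 + (o*4)*o))/8 = 3 + (o*(2 + (4*o)*o))/8 = 3 + (o*(2 + 4*o²))/8 = 3 + o*(2 + 4*o²)/8)
x(L, a) = -2 + 2*L*(1 + a) (x(L, a) = -2 + (L + L)*(a + 1) = -2 + (2*L)*(1 + a) = -2 + 2*L*(1 + a))
x(142, c(6))/(-1388) + 22796/49787 = (-2 + 2*142 + 2*142*(3 + (½)*6³ + (¼)*6))/(-1388) + 22796/49787 = (-2 + 284 + 2*142*(3 + (½)*216 + 3/2))*(-1/1388) + 22796*(1/49787) = (-2 + 284 + 2*142*(3 + 108 + 3/2))*(-1/1388) + 22796/49787 = (-2 + 284 + 2*142*(225/2))*(-1/1388) + 22796/49787 = (-2 + 284 + 31950)*(-1/1388) + 22796/49787 = 32232*(-1/1388) + 22796/49787 = -8058/347 + 22796/49787 = -393273434/17276089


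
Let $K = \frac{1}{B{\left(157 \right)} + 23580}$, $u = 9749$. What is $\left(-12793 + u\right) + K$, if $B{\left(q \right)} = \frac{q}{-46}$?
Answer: $- \frac{3301287966}{1084523} \approx -3044.0$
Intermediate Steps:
$B{\left(q \right)} = - \frac{q}{46}$ ($B{\left(q \right)} = q \left(- \frac{1}{46}\right) = - \frac{q}{46}$)
$K = \frac{46}{1084523}$ ($K = \frac{1}{\left(- \frac{1}{46}\right) 157 + 23580} = \frac{1}{- \frac{157}{46} + 23580} = \frac{1}{\frac{1084523}{46}} = \frac{46}{1084523} \approx 4.2415 \cdot 10^{-5}$)
$\left(-12793 + u\right) + K = \left(-12793 + 9749\right) + \frac{46}{1084523} = -3044 + \frac{46}{1084523} = - \frac{3301287966}{1084523}$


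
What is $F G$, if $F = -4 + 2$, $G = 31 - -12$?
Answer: $-86$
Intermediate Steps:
$G = 43$ ($G = 31 + 12 = 43$)
$F = -2$
$F G = \left(-2\right) 43 = -86$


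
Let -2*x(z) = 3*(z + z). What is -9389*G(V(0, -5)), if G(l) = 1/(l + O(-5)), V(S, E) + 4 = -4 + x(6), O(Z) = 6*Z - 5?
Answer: 9389/61 ≈ 153.92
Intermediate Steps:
O(Z) = -5 + 6*Z
x(z) = -3*z (x(z) = -3*(z + z)/2 = -3*2*z/2 = -3*z)
V(S, E) = -26 (V(S, E) = -4 + (-4 - 3*6) = -4 + (-4 - 18) = -4 - 22 = -26)
G(l) = 1/(-35 + l) (G(l) = 1/(l + (-5 + 6*(-5))) = 1/(l + (-5 - 30)) = 1/(l - 35) = 1/(-35 + l))
-9389*G(V(0, -5)) = -9389/(-35 - 26) = -9389/(-61) = -9389*(-1/61) = 9389/61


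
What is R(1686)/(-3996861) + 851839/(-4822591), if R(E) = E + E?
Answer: -1140314618077/6425075295617 ≈ -0.17748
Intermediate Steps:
R(E) = 2*E
R(1686)/(-3996861) + 851839/(-4822591) = (2*1686)/(-3996861) + 851839/(-4822591) = 3372*(-1/3996861) + 851839*(-1/4822591) = -1124/1332287 - 851839/4822591 = -1140314618077/6425075295617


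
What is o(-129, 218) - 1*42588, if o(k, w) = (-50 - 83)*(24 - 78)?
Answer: -35406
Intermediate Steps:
o(k, w) = 7182 (o(k, w) = -133*(-54) = 7182)
o(-129, 218) - 1*42588 = 7182 - 1*42588 = 7182 - 42588 = -35406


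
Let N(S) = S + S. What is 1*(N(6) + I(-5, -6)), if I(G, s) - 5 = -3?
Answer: 14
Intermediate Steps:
I(G, s) = 2 (I(G, s) = 5 - 3 = 2)
N(S) = 2*S
1*(N(6) + I(-5, -6)) = 1*(2*6 + 2) = 1*(12 + 2) = 1*14 = 14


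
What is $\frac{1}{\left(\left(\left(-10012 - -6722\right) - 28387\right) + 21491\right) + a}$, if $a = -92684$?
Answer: $- \frac{1}{102870} \approx -9.721 \cdot 10^{-6}$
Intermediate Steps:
$\frac{1}{\left(\left(\left(-10012 - -6722\right) - 28387\right) + 21491\right) + a} = \frac{1}{\left(\left(\left(-10012 - -6722\right) - 28387\right) + 21491\right) - 92684} = \frac{1}{\left(\left(\left(-10012 + 6722\right) - 28387\right) + 21491\right) - 92684} = \frac{1}{\left(\left(-3290 - 28387\right) + 21491\right) - 92684} = \frac{1}{\left(-31677 + 21491\right) - 92684} = \frac{1}{-10186 - 92684} = \frac{1}{-102870} = - \frac{1}{102870}$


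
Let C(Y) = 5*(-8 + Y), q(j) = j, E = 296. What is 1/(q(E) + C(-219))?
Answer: -1/839 ≈ -0.0011919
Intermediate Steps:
C(Y) = -40 + 5*Y
1/(q(E) + C(-219)) = 1/(296 + (-40 + 5*(-219))) = 1/(296 + (-40 - 1095)) = 1/(296 - 1135) = 1/(-839) = -1/839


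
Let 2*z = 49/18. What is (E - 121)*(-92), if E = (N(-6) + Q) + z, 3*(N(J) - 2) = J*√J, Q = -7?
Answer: 103201/9 + 184*I*√6 ≈ 11467.0 + 450.71*I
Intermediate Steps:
N(J) = 2 + J^(3/2)/3 (N(J) = 2 + (J*√J)/3 = 2 + J^(3/2)/3)
z = 49/36 (z = (49/18)/2 = (49*(1/18))/2 = (½)*(49/18) = 49/36 ≈ 1.3611)
E = -131/36 - 2*I*√6 (E = ((2 + (-6)^(3/2)/3) - 7) + 49/36 = ((2 + (-6*I*√6)/3) - 7) + 49/36 = ((2 - 2*I*√6) - 7) + 49/36 = (-5 - 2*I*√6) + 49/36 = -131/36 - 2*I*√6 ≈ -3.6389 - 4.899*I)
(E - 121)*(-92) = ((-131/36 - 2*I*√6) - 121)*(-92) = (-4487/36 - 2*I*√6)*(-92) = 103201/9 + 184*I*√6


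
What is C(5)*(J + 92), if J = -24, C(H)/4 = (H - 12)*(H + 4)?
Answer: -17136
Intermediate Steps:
C(H) = 4*(-12 + H)*(4 + H) (C(H) = 4*((H - 12)*(H + 4)) = 4*((-12 + H)*(4 + H)) = 4*(-12 + H)*(4 + H))
C(5)*(J + 92) = (-192 - 32*5 + 4*5**2)*(-24 + 92) = (-192 - 160 + 4*25)*68 = (-192 - 160 + 100)*68 = -252*68 = -17136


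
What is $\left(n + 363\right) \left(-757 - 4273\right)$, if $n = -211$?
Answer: $-764560$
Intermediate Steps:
$\left(n + 363\right) \left(-757 - 4273\right) = \left(-211 + 363\right) \left(-757 - 4273\right) = 152 \left(-5030\right) = -764560$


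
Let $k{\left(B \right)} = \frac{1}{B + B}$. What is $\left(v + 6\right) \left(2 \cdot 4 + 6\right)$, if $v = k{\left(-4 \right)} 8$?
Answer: $70$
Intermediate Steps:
$k{\left(B \right)} = \frac{1}{2 B}$
$v = -1$ ($v = \frac{1}{2 \left(-4\right)} 8 = \frac{1}{2} \left(- \frac{1}{4}\right) 8 = \left(- \frac{1}{8}\right) 8 = -1$)
$\left(v + 6\right) \left(2 \cdot 4 + 6\right) = \left(-1 + 6\right) \left(2 \cdot 4 + 6\right) = 5 \left(8 + 6\right) = 5 \cdot 14 = 70$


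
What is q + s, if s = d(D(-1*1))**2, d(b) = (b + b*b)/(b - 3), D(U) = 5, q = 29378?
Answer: 29603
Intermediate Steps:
d(b) = (b + b**2)/(-3 + b)
s = 225 (s = (5*(1 + 5)/(-3 + 5))**2 = (5*6/2)**2 = (5*(1/2)*6)**2 = 15**2 = 225)
q + s = 29378 + 225 = 29603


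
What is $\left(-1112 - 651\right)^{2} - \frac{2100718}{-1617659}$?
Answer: $\frac{82425568149}{26519} \approx 3.1082 \cdot 10^{6}$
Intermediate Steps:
$\left(-1112 - 651\right)^{2} - \frac{2100718}{-1617659} = \left(-1763\right)^{2} - - \frac{34438}{26519} = 3108169 + \frac{34438}{26519} = \frac{82425568149}{26519}$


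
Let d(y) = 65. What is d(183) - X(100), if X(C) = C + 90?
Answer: -125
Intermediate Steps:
X(C) = 90 + C
d(183) - X(100) = 65 - (90 + 100) = 65 - 1*190 = 65 - 190 = -125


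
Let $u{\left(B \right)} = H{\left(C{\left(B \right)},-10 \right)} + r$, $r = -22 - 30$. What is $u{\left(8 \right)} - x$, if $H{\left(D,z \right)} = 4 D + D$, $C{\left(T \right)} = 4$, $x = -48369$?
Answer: $48337$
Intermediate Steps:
$H{\left(D,z \right)} = 5 D$
$r = -52$
$u{\left(B \right)} = -32$ ($u{\left(B \right)} = 5 \cdot 4 - 52 = 20 - 52 = -32$)
$u{\left(8 \right)} - x = -32 - -48369 = -32 + 48369 = 48337$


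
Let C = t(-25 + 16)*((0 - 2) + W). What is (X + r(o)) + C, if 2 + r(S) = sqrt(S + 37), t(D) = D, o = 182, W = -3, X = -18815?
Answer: -18772 + sqrt(219) ≈ -18757.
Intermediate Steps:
r(S) = -2 + sqrt(37 + S) (r(S) = -2 + sqrt(S + 37) = -2 + sqrt(37 + S))
C = 45 (C = (-25 + 16)*((0 - 2) - 3) = -9*(-2 - 3) = -9*(-5) = 45)
(X + r(o)) + C = (-18815 + (-2 + sqrt(37 + 182))) + 45 = (-18815 + (-2 + sqrt(219))) + 45 = (-18817 + sqrt(219)) + 45 = -18772 + sqrt(219)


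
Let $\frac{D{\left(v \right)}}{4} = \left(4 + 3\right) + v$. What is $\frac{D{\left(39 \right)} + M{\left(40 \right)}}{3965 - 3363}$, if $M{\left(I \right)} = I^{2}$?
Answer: $\frac{892}{301} \approx 2.9635$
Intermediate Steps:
$D{\left(v \right)} = 28 + 4 v$ ($D{\left(v \right)} = 4 \left(\left(4 + 3\right) + v\right) = 4 \left(7 + v\right) = 28 + 4 v$)
$\frac{D{\left(39 \right)} + M{\left(40 \right)}}{3965 - 3363} = \frac{\left(28 + 4 \cdot 39\right) + 40^{2}}{3965 - 3363} = \frac{\left(28 + 156\right) + 1600}{602} = \left(184 + 1600\right) \frac{1}{602} = 1784 \cdot \frac{1}{602} = \frac{892}{301}$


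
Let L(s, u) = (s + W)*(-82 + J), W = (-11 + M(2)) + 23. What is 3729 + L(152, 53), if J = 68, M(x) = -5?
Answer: 1503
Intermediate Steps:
W = 7 (W = (-11 - 5) + 23 = -16 + 23 = 7)
L(s, u) = -98 - 14*s (L(s, u) = (s + 7)*(-82 + 68) = (7 + s)*(-14) = -98 - 14*s)
3729 + L(152, 53) = 3729 + (-98 - 14*152) = 3729 + (-98 - 2128) = 3729 - 2226 = 1503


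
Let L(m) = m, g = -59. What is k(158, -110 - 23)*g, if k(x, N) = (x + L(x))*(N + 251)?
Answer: -2199992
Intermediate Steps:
k(x, N) = 2*x*(251 + N) (k(x, N) = (x + x)*(N + 251) = (2*x)*(251 + N) = 2*x*(251 + N))
k(158, -110 - 23)*g = (2*158*(251 + (-110 - 23)))*(-59) = (2*158*(251 - 133))*(-59) = (2*158*118)*(-59) = 37288*(-59) = -2199992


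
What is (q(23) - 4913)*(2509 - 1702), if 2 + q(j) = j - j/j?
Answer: -3948651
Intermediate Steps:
q(j) = -3 + j (q(j) = -2 + (j - j/j) = -2 + (j - 1*1) = -2 + (j - 1) = -2 + (-1 + j) = -3 + j)
(q(23) - 4913)*(2509 - 1702) = ((-3 + 23) - 4913)*(2509 - 1702) = (20 - 4913)*807 = -4893*807 = -3948651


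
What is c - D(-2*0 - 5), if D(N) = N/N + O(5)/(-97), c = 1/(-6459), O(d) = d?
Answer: -594325/626523 ≈ -0.94861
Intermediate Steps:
c = -1/6459 ≈ -0.00015482
D(N) = 92/97 (D(N) = N/N + 5/(-97) = 1 + 5*(-1/97) = 1 - 5/97 = 92/97)
c - D(-2*0 - 5) = -1/6459 - 1*92/97 = -1/6459 - 92/97 = -594325/626523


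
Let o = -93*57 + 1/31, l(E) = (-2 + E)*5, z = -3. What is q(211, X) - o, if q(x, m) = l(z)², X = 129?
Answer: 183705/31 ≈ 5926.0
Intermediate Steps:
l(E) = -10 + 5*E
q(x, m) = 625 (q(x, m) = (-10 + 5*(-3))² = (-10 - 15)² = (-25)² = 625)
o = -164330/31 (o = -5301 + 1/31 = -164330/31 ≈ -5301.0)
q(211, X) - o = 625 - 1*(-164330/31) = 625 + 164330/31 = 183705/31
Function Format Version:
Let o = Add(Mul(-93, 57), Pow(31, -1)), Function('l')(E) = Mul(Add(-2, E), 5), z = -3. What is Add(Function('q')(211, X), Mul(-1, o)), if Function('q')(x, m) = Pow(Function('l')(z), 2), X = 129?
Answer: Rational(183705, 31) ≈ 5926.0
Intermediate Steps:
Function('l')(E) = Add(-10, Mul(5, E))
Function('q')(x, m) = 625 (Function('q')(x, m) = Pow(Add(-10, Mul(5, -3)), 2) = Pow(Add(-10, -15), 2) = Pow(-25, 2) = 625)
o = Rational(-164330, 31) (o = Add(-5301, Rational(1, 31)) = Rational(-164330, 31) ≈ -5301.0)
Add(Function('q')(211, X), Mul(-1, o)) = Add(625, Mul(-1, Rational(-164330, 31))) = Add(625, Rational(164330, 31)) = Rational(183705, 31)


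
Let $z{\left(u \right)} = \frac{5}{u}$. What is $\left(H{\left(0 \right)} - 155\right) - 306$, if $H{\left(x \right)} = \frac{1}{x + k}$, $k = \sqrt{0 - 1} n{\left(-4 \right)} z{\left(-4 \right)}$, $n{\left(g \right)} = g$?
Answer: $-461 - \frac{i}{5} \approx -461.0 - 0.2 i$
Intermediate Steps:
$k = 5 i$ ($k = \sqrt{0 - 1} \left(-4\right) \frac{5}{-4} = \sqrt{-1} \left(-4\right) 5 \left(- \frac{1}{4}\right) = i \left(-4\right) \left(- \frac{5}{4}\right) = - 4 i \left(- \frac{5}{4}\right) = 5 i \approx 5.0 i$)
$H{\left(x \right)} = \frac{1}{x + 5 i}$
$\left(H{\left(0 \right)} - 155\right) - 306 = \left(\frac{1}{0 + 5 i} - 155\right) - 306 = \left(\frac{1}{5 i} - 155\right) - 306 = \left(- \frac{i}{5} - 155\right) - 306 = \left(-155 - \frac{i}{5}\right) - 306 = -461 - \frac{i}{5}$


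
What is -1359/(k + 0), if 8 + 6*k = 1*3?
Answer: 8154/5 ≈ 1630.8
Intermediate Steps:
k = -⅚ (k = -4/3 + (1*3)/6 = -4/3 + (⅙)*3 = -4/3 + ½ = -⅚ ≈ -0.83333)
-1359/(k + 0) = -1359/(-⅚ + 0) = -1359/(-⅚) = -6/5*(-1359) = 8154/5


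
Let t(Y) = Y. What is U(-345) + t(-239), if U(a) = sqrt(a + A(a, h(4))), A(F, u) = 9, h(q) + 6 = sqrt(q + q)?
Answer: -239 + 4*I*sqrt(21) ≈ -239.0 + 18.33*I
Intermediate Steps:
h(q) = -6 + sqrt(2)*sqrt(q) (h(q) = -6 + sqrt(q + q) = -6 + sqrt(2*q) = -6 + sqrt(2)*sqrt(q))
U(a) = sqrt(9 + a) (U(a) = sqrt(a + 9) = sqrt(9 + a))
U(-345) + t(-239) = sqrt(9 - 345) - 239 = sqrt(-336) - 239 = 4*I*sqrt(21) - 239 = -239 + 4*I*sqrt(21)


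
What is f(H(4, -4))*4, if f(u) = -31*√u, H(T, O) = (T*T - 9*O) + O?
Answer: -496*√3 ≈ -859.10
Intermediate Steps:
H(T, O) = T² - 8*O (H(T, O) = (T² - 9*O) + O = T² - 8*O)
f(H(4, -4))*4 = -31*√(4² - 8*(-4))*4 = -31*√(16 + 32)*4 = -124*√3*4 = -496*√3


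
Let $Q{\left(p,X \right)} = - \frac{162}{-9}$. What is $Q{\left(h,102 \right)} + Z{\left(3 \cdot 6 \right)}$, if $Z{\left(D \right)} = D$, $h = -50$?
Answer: $36$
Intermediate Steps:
$Q{\left(p,X \right)} = 18$ ($Q{\left(p,X \right)} = \left(-162\right) \left(- \frac{1}{9}\right) = 18$)
$Q{\left(h,102 \right)} + Z{\left(3 \cdot 6 \right)} = 18 + 3 \cdot 6 = 18 + 18 = 36$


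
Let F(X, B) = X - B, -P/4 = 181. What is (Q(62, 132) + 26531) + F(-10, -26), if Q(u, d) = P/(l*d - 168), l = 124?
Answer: 107515169/4050 ≈ 26547.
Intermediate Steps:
P = -724 (P = -4*181 = -724)
Q(u, d) = -724/(-168 + 124*d) (Q(u, d) = -724/(124*d - 168) = -724/(-168 + 124*d))
(Q(62, 132) + 26531) + F(-10, -26) = (-181/(-42 + 31*132) + 26531) + (-10 - 1*(-26)) = (-181/(-42 + 4092) + 26531) + (-10 + 26) = (-181/4050 + 26531) + 16 = 107450369/4050 + 16 = 107515169/4050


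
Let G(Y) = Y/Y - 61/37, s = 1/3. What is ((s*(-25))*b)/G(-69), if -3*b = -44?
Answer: 10175/54 ≈ 188.43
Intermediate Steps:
b = 44/3 (b = -1/3*(-44) = 44/3 ≈ 14.667)
s = 1/3 ≈ 0.33333
G(Y) = -24/37 (G(Y) = 1 - 61*1/37 = 1 - 61/37 = -24/37)
((s*(-25))*b)/G(-69) = (((1/3)*(-25))*(44/3))/(-24/37) = -25/3*44/3*(-37/24) = -1100/9*(-37/24) = 10175/54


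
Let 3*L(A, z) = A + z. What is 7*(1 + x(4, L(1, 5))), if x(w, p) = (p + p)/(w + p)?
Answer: 35/3 ≈ 11.667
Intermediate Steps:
L(A, z) = A/3 + z/3 (L(A, z) = (A + z)/3 = A/3 + z/3)
x(w, p) = 2*p/(p + w) (x(w, p) = (2*p)/(p + w) = 2*p/(p + w))
7*(1 + x(4, L(1, 5))) = 7*(1 + 2*((⅓)*1 + (⅓)*5)/(((⅓)*1 + (⅓)*5) + 4)) = 7*(1 + 2*(⅓ + 5/3)/((⅓ + 5/3) + 4)) = 7*(1 + 2*2/(2 + 4)) = 7*(1 + 2*2/6) = 7*(1 + 2*2*(⅙)) = 7*(1 + ⅔) = 7*(5/3) = 35/3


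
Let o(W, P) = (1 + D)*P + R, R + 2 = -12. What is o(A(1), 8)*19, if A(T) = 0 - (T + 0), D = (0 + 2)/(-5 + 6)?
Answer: 190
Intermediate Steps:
R = -14 (R = -2 - 12 = -14)
D = 2 (D = 2/1 = 2*1 = 2)
A(T) = -T (A(T) = 0 - T = -T)
o(W, P) = -14 + 3*P (o(W, P) = (1 + 2)*P - 14 = 3*P - 14 = -14 + 3*P)
o(A(1), 8)*19 = (-14 + 3*8)*19 = (-14 + 24)*19 = 10*19 = 190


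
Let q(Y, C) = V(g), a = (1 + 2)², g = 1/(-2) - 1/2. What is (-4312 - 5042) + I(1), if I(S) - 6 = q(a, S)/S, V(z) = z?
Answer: -9349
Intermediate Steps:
g = -1 (g = 1*(-½) - 1*½ = -½ - ½ = -1)
a = 9 (a = 3² = 9)
q(Y, C) = -1
I(S) = 6 - 1/S
(-4312 - 5042) + I(1) = (-4312 - 5042) + (6 - 1/1) = -9354 + (6 - 1*1) = -9354 + (6 - 1) = -9354 + 5 = -9349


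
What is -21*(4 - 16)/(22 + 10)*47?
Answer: 2961/8 ≈ 370.13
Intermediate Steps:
-21*(4 - 16)/(22 + 10)*47 = -(-252)/32*47 = -21*(-3/8)*47 = (63/8)*47 = 2961/8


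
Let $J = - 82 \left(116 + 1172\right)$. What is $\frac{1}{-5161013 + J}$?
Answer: $- \frac{1}{5266629} \approx -1.8987 \cdot 10^{-7}$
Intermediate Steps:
$J = -105616$ ($J = \left(-82\right) 1288 = -105616$)
$\frac{1}{-5161013 + J} = \frac{1}{-5161013 - 105616} = \frac{1}{-5266629} = - \frac{1}{5266629}$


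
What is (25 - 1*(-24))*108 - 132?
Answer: 5160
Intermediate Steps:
(25 - 1*(-24))*108 - 132 = (25 + 24)*108 - 132 = 49*108 - 132 = 5292 - 132 = 5160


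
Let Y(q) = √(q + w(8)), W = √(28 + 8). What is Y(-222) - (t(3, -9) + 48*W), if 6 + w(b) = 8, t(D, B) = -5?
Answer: -283 + 2*I*√55 ≈ -283.0 + 14.832*I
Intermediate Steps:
w(b) = 2 (w(b) = -6 + 8 = 2)
W = 6 (W = √36 = 6)
Y(q) = √(2 + q) (Y(q) = √(q + 2) = √(2 + q))
Y(-222) - (t(3, -9) + 48*W) = √(2 - 222) - (-5 + 48*6) = √(-220) - (-5 + 288) = 2*I*√55 - 1*283 = 2*I*√55 - 283 = -283 + 2*I*√55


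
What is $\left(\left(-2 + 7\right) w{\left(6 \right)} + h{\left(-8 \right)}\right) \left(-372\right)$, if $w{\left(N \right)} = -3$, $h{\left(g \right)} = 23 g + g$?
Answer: $77004$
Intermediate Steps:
$h{\left(g \right)} = 24 g$
$\left(\left(-2 + 7\right) w{\left(6 \right)} + h{\left(-8 \right)}\right) \left(-372\right) = \left(\left(-2 + 7\right) \left(-3\right) + 24 \left(-8\right)\right) \left(-372\right) = \left(5 \left(-3\right) - 192\right) \left(-372\right) = \left(-15 - 192\right) \left(-372\right) = \left(-207\right) \left(-372\right) = 77004$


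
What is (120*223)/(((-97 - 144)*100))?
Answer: -1338/1205 ≈ -1.1104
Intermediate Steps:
(120*223)/(((-97 - 144)*100)) = 26760/((-241*100)) = 26760/(-24100) = 26760*(-1/24100) = -1338/1205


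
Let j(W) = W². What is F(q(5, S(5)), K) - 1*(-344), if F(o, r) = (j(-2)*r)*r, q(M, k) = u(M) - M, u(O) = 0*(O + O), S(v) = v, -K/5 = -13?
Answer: 17244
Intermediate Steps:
K = 65 (K = -5*(-13) = 65)
u(O) = 0 (u(O) = 0*(2*O) = 0)
q(M, k) = -M (q(M, k) = 0 - M = -M)
F(o, r) = 4*r² (F(o, r) = ((-2)²*r)*r = (4*r)*r = 4*r²)
F(q(5, S(5)), K) - 1*(-344) = 4*65² - 1*(-344) = 4*4225 + 344 = 16900 + 344 = 17244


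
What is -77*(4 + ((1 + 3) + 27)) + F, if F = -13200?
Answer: -15895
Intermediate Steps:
-77*(4 + ((1 + 3) + 27)) + F = -77*(4 + ((1 + 3) + 27)) - 13200 = -77*(4 + (4 + 27)) - 13200 = -77*(4 + 31) - 13200 = -77*35 - 13200 = -2695 - 13200 = -15895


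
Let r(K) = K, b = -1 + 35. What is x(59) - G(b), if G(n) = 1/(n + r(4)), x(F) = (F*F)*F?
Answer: 7804401/38 ≈ 2.0538e+5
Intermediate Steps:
b = 34
x(F) = F³ (x(F) = F²*F = F³)
G(n) = 1/(4 + n) (G(n) = 1/(n + 4) = 1/(4 + n))
x(59) - G(b) = 59³ - 1/(4 + 34) = 205379 - 1/38 = 7804401/38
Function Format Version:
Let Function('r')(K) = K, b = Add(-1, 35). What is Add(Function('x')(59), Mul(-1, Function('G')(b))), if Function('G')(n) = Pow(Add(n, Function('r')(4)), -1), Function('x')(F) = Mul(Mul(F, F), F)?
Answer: Rational(7804401, 38) ≈ 2.0538e+5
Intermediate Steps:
b = 34
Function('x')(F) = Pow(F, 3) (Function('x')(F) = Mul(Pow(F, 2), F) = Pow(F, 3))
Function('G')(n) = Pow(Add(4, n), -1) (Function('G')(n) = Pow(Add(n, 4), -1) = Pow(Add(4, n), -1))
Add(Function('x')(59), Mul(-1, Function('G')(b))) = Add(Pow(59, 3), Mul(-1, Pow(Add(4, 34), -1))) = Add(205379, Mul(-1, Pow(38, -1))) = Add(205379, Mul(-1, Rational(1, 38))) = Add(205379, Rational(-1, 38)) = Rational(7804401, 38)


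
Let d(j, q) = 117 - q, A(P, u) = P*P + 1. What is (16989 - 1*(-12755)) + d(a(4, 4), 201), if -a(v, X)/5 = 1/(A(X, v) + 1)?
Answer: 29660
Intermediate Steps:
A(P, u) = 1 + P² (A(P, u) = P² + 1 = 1 + P²)
a(v, X) = -5/(2 + X²) (a(v, X) = -5/((1 + X²) + 1) = -5/(2 + X²))
(16989 - 1*(-12755)) + d(a(4, 4), 201) = (16989 - 1*(-12755)) + (117 - 1*201) = (16989 + 12755) + (117 - 201) = 29744 - 84 = 29660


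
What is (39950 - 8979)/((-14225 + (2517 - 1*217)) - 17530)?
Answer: -30971/29455 ≈ -1.0515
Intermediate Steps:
(39950 - 8979)/((-14225 + (2517 - 1*217)) - 17530) = 30971/((-14225 + (2517 - 217)) - 17530) = 30971/((-14225 + 2300) - 17530) = 30971/(-11925 - 17530) = 30971/(-29455) = 30971*(-1/29455) = -30971/29455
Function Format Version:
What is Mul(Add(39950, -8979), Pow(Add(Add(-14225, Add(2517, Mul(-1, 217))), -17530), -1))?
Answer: Rational(-30971, 29455) ≈ -1.0515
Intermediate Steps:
Mul(Add(39950, -8979), Pow(Add(Add(-14225, Add(2517, Mul(-1, 217))), -17530), -1)) = Mul(30971, Pow(Add(Add(-14225, Add(2517, -217)), -17530), -1)) = Mul(30971, Pow(Add(Add(-14225, 2300), -17530), -1)) = Mul(30971, Pow(Add(-11925, -17530), -1)) = Mul(30971, Pow(-29455, -1)) = Mul(30971, Rational(-1, 29455)) = Rational(-30971, 29455)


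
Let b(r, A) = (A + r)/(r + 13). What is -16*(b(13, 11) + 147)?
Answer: -30768/13 ≈ -2366.8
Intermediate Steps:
b(r, A) = (A + r)/(13 + r)
-16*(b(13, 11) + 147) = -16*((11 + 13)/(13 + 13) + 147) = -16*(24/26 + 147) = -16*((1/26)*24 + 147) = -16*(12/13 + 147) = -16*1923/13 = -30768/13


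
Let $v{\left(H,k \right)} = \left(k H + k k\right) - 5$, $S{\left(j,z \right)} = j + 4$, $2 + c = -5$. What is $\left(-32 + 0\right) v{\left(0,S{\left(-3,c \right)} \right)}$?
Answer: $128$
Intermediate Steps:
$c = -7$ ($c = -2 - 5 = -7$)
$S{\left(j,z \right)} = 4 + j$
$v{\left(H,k \right)} = -5 + k^{2} + H k$ ($v{\left(H,k \right)} = \left(H k + k^{2}\right) - 5 = \left(k^{2} + H k\right) - 5 = -5 + k^{2} + H k$)
$\left(-32 + 0\right) v{\left(0,S{\left(-3,c \right)} \right)} = \left(-32 + 0\right) \left(-5 + \left(4 - 3\right)^{2} + 0 \left(4 - 3\right)\right) = - 32 \left(-5 + 1^{2} + 0 \cdot 1\right) = - 32 \left(-5 + 1 + 0\right) = \left(-32\right) \left(-4\right) = 128$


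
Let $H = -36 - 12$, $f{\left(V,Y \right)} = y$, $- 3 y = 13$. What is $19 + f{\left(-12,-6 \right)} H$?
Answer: $227$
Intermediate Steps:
$y = - \frac{13}{3}$ ($y = \left(- \frac{1}{3}\right) 13 = - \frac{13}{3} \approx -4.3333$)
$f{\left(V,Y \right)} = - \frac{13}{3}$
$H = -48$ ($H = -36 - 12 = -48$)
$19 + f{\left(-12,-6 \right)} H = 19 - -208 = 19 + 208 = 227$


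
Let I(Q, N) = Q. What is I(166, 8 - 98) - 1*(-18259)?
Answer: 18425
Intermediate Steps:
I(166, 8 - 98) - 1*(-18259) = 166 - 1*(-18259) = 166 + 18259 = 18425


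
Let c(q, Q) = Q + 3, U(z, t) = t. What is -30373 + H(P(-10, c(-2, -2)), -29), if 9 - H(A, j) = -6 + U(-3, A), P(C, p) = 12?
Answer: -30370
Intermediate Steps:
c(q, Q) = 3 + Q
H(A, j) = 15 - A (H(A, j) = 9 - (-6 + A) = 9 + (6 - A) = 15 - A)
-30373 + H(P(-10, c(-2, -2)), -29) = -30373 + (15 - 1*12) = -30373 + (15 - 12) = -30373 + 3 = -30370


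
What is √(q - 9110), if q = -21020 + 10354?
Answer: 8*I*√309 ≈ 140.63*I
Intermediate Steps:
q = -10666
√(q - 9110) = √(-10666 - 9110) = √(-19776) = 8*I*√309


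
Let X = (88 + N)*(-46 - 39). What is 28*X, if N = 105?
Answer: -459340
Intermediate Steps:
X = -16405 (X = (88 + 105)*(-46 - 39) = 193*(-85) = -16405)
28*X = 28*(-16405) = -459340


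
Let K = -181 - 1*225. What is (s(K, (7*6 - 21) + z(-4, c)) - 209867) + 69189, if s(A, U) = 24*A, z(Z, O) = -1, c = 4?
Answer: -150422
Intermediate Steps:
K = -406 (K = -181 - 225 = -406)
(s(K, (7*6 - 21) + z(-4, c)) - 209867) + 69189 = (24*(-406) - 209867) + 69189 = (-9744 - 209867) + 69189 = -219611 + 69189 = -150422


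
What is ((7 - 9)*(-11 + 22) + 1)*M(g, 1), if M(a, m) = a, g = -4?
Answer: 84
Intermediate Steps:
((7 - 9)*(-11 + 22) + 1)*M(g, 1) = ((7 - 9)*(-11 + 22) + 1)*(-4) = (-2*11 + 1)*(-4) = (-22 + 1)*(-4) = -21*(-4) = 84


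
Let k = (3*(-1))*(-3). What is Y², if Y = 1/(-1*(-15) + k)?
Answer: 1/576 ≈ 0.0017361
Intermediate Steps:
k = 9 (k = -3*(-3) = 9)
Y = 1/24 (Y = 1/(-1*(-15) + 9) = 1/(15 + 9) = 1/24 ≈ 0.041667)
Y² = (1/24)² = 1/576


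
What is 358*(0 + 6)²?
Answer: 12888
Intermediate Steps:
358*(0 + 6)² = 358*6² = 358*36 = 12888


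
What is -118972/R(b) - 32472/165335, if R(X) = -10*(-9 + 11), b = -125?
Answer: 983479309/165335 ≈ 5948.4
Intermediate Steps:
R(X) = -20 (R(X) = -10*2 = -20)
-118972/R(b) - 32472/165335 = -118972/(-20) - 32472/165335 = -118972*(-1/20) - 32472*1/165335 = 29743/5 - 32472/165335 = 983479309/165335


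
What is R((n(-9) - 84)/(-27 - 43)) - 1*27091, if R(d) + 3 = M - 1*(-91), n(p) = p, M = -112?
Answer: -27115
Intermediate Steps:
R(d) = -24 (R(d) = -3 + (-112 - 1*(-91)) = -3 + (-112 + 91) = -3 - 21 = -24)
R((n(-9) - 84)/(-27 - 43)) - 1*27091 = -24 - 1*27091 = -24 - 27091 = -27115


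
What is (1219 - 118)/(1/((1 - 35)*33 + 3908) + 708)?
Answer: 3067386/1972489 ≈ 1.5551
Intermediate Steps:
(1219 - 118)/(1/((1 - 35)*33 + 3908) + 708) = 1101/(1/(-34*33 + 3908) + 708) = 1101/(1/(-1122 + 3908) + 708) = 1101/(1/2786 + 708) = 1101/(1972489/2786) = 1101*(2786/1972489) = 3067386/1972489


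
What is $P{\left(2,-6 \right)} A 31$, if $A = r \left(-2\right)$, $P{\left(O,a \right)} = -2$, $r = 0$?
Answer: $0$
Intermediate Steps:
$A = 0$ ($A = 0 \left(-2\right) = 0$)
$P{\left(2,-6 \right)} A 31 = \left(-2\right) 0 \cdot 31 = 0 \cdot 31 = 0$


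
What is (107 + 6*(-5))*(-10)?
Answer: -770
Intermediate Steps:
(107 + 6*(-5))*(-10) = (107 - 30)*(-10) = 77*(-10) = -770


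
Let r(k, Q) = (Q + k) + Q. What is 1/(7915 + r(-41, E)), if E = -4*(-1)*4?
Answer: 1/7906 ≈ 0.00012649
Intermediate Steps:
E = 16 (E = 4*4 = 16)
r(k, Q) = k + 2*Q
1/(7915 + r(-41, E)) = 1/(7915 + (-41 + 2*16)) = 1/(7915 + (-41 + 32)) = 1/(7915 - 9) = 1/7906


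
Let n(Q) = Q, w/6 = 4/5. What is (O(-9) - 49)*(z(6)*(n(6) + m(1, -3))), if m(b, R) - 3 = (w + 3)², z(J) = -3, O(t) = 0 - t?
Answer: 41904/5 ≈ 8380.8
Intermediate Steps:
O(t) = -t
w = 24/5 (w = 6*(4/5) = 6*(4*(⅕)) = 6*(⅘) = 24/5 ≈ 4.8000)
m(b, R) = 1596/25 (m(b, R) = 3 + (24/5 + 3)² = 3 + (39/5)² = 3 + 1521/25 = 1596/25)
(O(-9) - 49)*(z(6)*(n(6) + m(1, -3))) = (-1*(-9) - 49)*(-3*(6 + 1596/25)) = (9 - 49)*(-3*1746/25) = -40*(-5238/25) = 41904/5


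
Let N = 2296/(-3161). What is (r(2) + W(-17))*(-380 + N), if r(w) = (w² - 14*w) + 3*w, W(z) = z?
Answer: 42121660/3161 ≈ 13325.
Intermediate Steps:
N = -2296/3161 (N = 2296*(-1/3161) = -2296/3161 ≈ -0.72635)
r(w) = w² - 11*w
(r(2) + W(-17))*(-380 + N) = (2*(-11 + 2) - 17)*(-380 - 2296/3161) = (2*(-9) - 17)*(-1203476/3161) = (-18 - 17)*(-1203476/3161) = -35*(-1203476/3161) = 42121660/3161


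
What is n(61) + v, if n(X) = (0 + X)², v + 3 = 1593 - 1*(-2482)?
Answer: 7793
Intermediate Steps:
v = 4072 (v = -3 + (1593 - 1*(-2482)) = -3 + (1593 + 2482) = -3 + 4075 = 4072)
n(X) = X²
n(61) + v = 61² + 4072 = 3721 + 4072 = 7793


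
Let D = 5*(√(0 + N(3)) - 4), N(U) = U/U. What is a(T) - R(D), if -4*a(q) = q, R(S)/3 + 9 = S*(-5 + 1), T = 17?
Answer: -629/4 ≈ -157.25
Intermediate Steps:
N(U) = 1
D = -15 (D = 5*(√(0 + 1) - 4) = 5*(√1 - 4) = 5*(1 - 4) = 5*(-3) = -15)
R(S) = -27 - 12*S (R(S) = -27 + 3*(S*(-5 + 1)) = -27 + 3*(S*(-4)) = -27 + 3*(-4*S) = -27 - 12*S)
a(q) = -q/4
a(T) - R(D) = -¼*17 - (-27 - 12*(-15)) = -17/4 - (-27 + 180) = -17/4 - 1*153 = -17/4 - 153 = -629/4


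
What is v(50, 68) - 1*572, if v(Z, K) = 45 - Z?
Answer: -577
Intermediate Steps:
v(50, 68) - 1*572 = (45 - 1*50) - 1*572 = (45 - 50) - 572 = -5 - 572 = -577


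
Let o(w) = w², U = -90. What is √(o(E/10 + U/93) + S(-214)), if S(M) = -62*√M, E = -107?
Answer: √(13082689 - 5958200*I*√214)/310 ≈ 22.949 - 19.761*I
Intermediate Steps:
√(o(E/10 + U/93) + S(-214)) = √((-107/10 - 90/93)² - 62*I*√214) = √((-107*⅒ - 90*1/93)² - 62*I*√214) = √((-107/10 - 30/31)² - 62*I*√214) = √((-3617/310)² - 62*I*√214) = √(13082689/96100 - 62*I*√214)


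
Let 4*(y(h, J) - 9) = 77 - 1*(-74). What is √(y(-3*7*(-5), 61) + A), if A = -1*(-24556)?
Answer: √98411/2 ≈ 156.85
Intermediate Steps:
A = 24556
y(h, J) = 187/4 (y(h, J) = 9 + (77 - 1*(-74))/4 = 9 + (77 + 74)/4 = 9 + (¼)*151 = 9 + 151/4 = 187/4)
√(y(-3*7*(-5), 61) + A) = √(187/4 + 24556) = √(98411/4) = √98411/2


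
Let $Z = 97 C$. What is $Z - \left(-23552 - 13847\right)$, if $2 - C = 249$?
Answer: $13440$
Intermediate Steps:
$C = -247$ ($C = 2 - 249 = -247$)
$Z = -23959$ ($Z = 97 \left(-247\right) = -23959$)
$Z - \left(-23552 - 13847\right) = -23959 - \left(-23552 - 13847\right) = -23959 - -37399 = -23959 + 37399 = 13440$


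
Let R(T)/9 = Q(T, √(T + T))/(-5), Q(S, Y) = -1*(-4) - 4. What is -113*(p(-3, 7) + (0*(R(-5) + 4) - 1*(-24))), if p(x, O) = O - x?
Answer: -3842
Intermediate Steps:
Q(S, Y) = 0 (Q(S, Y) = 4 - 4 = 0)
R(T) = 0 (R(T) = 9*(0/(-5)) = 9*(0*(-⅕)) = 9*0 = 0)
-113*(p(-3, 7) + (0*(R(-5) + 4) - 1*(-24))) = -113*((7 - 1*(-3)) + (0*(0 + 4) - 1*(-24))) = -113*((7 + 3) + (0*4 + 24)) = -113*(10 + (0 + 24)) = -113*(10 + 24) = -113*34 = -3842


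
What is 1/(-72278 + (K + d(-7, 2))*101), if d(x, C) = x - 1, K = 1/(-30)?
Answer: -30/2192681 ≈ -1.3682e-5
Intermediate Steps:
K = -1/30 ≈ -0.033333
d(x, C) = -1 + x
1/(-72278 + (K + d(-7, 2))*101) = 1/(-72278 + (-1/30 + (-1 - 7))*101) = 1/(-72278 + (-1/30 - 8)*101) = 1/(-72278 - 241/30*101) = 1/(-72278 - 24341/30) = 1/(-2192681/30) = -30/2192681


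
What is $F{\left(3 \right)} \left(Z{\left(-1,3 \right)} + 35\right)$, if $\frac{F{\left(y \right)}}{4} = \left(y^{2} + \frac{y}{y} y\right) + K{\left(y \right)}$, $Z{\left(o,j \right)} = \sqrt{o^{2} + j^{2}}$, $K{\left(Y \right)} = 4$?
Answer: $2240 + 64 \sqrt{10} \approx 2442.4$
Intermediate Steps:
$Z{\left(o,j \right)} = \sqrt{j^{2} + o^{2}}$
$F{\left(y \right)} = 16 + 4 y + 4 y^{2}$ ($F{\left(y \right)} = 4 \left(\left(y^{2} + \frac{y}{y} y\right) + 4\right) = 4 \left(\left(y^{2} + 1 y\right) + 4\right) = 4 \left(\left(y^{2} + y\right) + 4\right) = 4 \left(\left(y + y^{2}\right) + 4\right) = 4 \left(4 + y + y^{2}\right) = 16 + 4 y + 4 y^{2}$)
$F{\left(3 \right)} \left(Z{\left(-1,3 \right)} + 35\right) = \left(16 + 4 \cdot 3 + 4 \cdot 3^{2}\right) \left(\sqrt{3^{2} + \left(-1\right)^{2}} + 35\right) = \left(16 + 12 + 4 \cdot 9\right) \left(\sqrt{9 + 1} + 35\right) = \left(16 + 12 + 36\right) \left(\sqrt{10} + 35\right) = 64 \left(35 + \sqrt{10}\right) = 2240 + 64 \sqrt{10}$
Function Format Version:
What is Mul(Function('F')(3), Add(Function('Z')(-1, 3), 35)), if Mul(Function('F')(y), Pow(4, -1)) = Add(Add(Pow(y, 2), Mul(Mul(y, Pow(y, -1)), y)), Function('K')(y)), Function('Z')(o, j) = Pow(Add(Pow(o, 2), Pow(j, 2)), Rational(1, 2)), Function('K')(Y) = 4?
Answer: Add(2240, Mul(64, Pow(10, Rational(1, 2)))) ≈ 2442.4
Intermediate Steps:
Function('Z')(o, j) = Pow(Add(Pow(j, 2), Pow(o, 2)), Rational(1, 2))
Function('F')(y) = Add(16, Mul(4, y), Mul(4, Pow(y, 2))) (Function('F')(y) = Mul(4, Add(Add(Pow(y, 2), Mul(Mul(y, Pow(y, -1)), y)), 4)) = Mul(4, Add(Add(Pow(y, 2), Mul(1, y)), 4)) = Mul(4, Add(Add(Pow(y, 2), y), 4)) = Mul(4, Add(Add(y, Pow(y, 2)), 4)) = Mul(4, Add(4, y, Pow(y, 2))) = Add(16, Mul(4, y), Mul(4, Pow(y, 2))))
Mul(Function('F')(3), Add(Function('Z')(-1, 3), 35)) = Mul(Add(16, Mul(4, 3), Mul(4, Pow(3, 2))), Add(Pow(Add(Pow(3, 2), Pow(-1, 2)), Rational(1, 2)), 35)) = Mul(Add(16, 12, Mul(4, 9)), Add(Pow(Add(9, 1), Rational(1, 2)), 35)) = Mul(Add(16, 12, 36), Add(Pow(10, Rational(1, 2)), 35)) = Mul(64, Add(35, Pow(10, Rational(1, 2)))) = Add(2240, Mul(64, Pow(10, Rational(1, 2))))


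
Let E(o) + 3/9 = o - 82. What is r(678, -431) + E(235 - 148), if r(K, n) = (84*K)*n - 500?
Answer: -73640422/3 ≈ -2.4547e+7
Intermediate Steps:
E(o) = -247/3 + o (E(o) = -1/3 + (o - 82) = -1/3 + (-82 + o) = -247/3 + o)
r(K, n) = -500 + 84*K*n (r(K, n) = 84*K*n - 500 = -500 + 84*K*n)
r(678, -431) + E(235 - 148) = (-500 + 84*678*(-431)) + (-247/3 + (235 - 148)) = (-500 - 24546312) + (-247/3 + 87) = -24546812 + 14/3 = -73640422/3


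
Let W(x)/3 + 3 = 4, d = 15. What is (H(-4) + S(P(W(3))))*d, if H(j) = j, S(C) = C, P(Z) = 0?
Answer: -60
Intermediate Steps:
W(x) = 3 (W(x) = -9 + 3*4 = -9 + 12 = 3)
(H(-4) + S(P(W(3))))*d = (-4 + 0)*15 = -4*15 = -60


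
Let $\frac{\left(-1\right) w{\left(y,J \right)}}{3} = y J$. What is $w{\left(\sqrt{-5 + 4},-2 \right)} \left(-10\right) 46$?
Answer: $- 2760 i \approx - 2760.0 i$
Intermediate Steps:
$w{\left(y,J \right)} = - 3 J y$ ($w{\left(y,J \right)} = - 3 y J = - 3 J y$)
$w{\left(\sqrt{-5 + 4},-2 \right)} \left(-10\right) 46 = \left(-3\right) \left(-2\right) \sqrt{-5 + 4} \left(-10\right) 46 = \left(-3\right) \left(-2\right) \sqrt{-1} \left(-10\right) 46 = \left(-3\right) \left(-2\right) i \left(-10\right) 46 = 6 i \left(-10\right) 46 = - 60 i 46 = - 2760 i$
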